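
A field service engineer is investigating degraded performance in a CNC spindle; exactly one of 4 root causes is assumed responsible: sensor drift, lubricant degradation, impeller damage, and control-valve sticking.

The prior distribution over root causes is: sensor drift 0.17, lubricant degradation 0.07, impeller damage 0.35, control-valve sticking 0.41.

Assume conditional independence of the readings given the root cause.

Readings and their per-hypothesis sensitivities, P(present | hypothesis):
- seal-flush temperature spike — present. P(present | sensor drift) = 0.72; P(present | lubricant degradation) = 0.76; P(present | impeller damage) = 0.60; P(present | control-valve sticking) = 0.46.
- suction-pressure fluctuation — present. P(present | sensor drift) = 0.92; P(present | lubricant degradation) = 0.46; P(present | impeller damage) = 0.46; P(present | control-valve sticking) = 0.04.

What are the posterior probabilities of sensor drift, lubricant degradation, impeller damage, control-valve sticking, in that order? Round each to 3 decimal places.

Multiply each prior by the joint likelihood of the reading pattern:
  sensor drift: 0.17 × 0.72 × 0.92 = 0.11261
  lubricant degradation: 0.07 × 0.76 × 0.46 = 0.024472
  impeller damage: 0.35 × 0.60 × 0.46 = 0.0966
  control-valve sticking: 0.41 × 0.46 × 0.04 = 0.007544
Marginal likelihood of the evidence = 0.24122.
P(sensor drift | evidence) = 0.11261 / 0.24122 ≈ 0.467
P(lubricant degradation | evidence) = 0.024472 / 0.24122 ≈ 0.101
P(impeller damage | evidence) = 0.0966 / 0.24122 ≈ 0.400
P(control-valve sticking | evidence) = 0.007544 / 0.24122 ≈ 0.031

0.467, 0.101, 0.400, 0.031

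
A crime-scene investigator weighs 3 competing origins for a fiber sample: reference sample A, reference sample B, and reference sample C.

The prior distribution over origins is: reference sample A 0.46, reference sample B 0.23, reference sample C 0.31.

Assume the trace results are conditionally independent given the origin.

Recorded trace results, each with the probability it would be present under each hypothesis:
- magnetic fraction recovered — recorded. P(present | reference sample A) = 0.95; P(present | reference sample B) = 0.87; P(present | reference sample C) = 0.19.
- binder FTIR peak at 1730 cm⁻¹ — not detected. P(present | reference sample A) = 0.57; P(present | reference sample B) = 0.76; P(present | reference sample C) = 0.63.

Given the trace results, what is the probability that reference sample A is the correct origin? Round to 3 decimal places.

By Bayes' rule with conditional independence, the unnormalized weight for each hypothesis is prior × ∏ likelihoods (using 1 − P(present | H) for each absent trace result):
  reference sample A: 0.46 × 0.95 × (1 − 0.57) = 0.18791
  reference sample B: 0.23 × 0.87 × (1 − 0.76) = 0.048024
  reference sample C: 0.31 × 0.19 × (1 − 0.63) = 0.021793
Normalizing constant Z = 0.18791 + 0.048024 + 0.021793 = 0.25773.
P(reference sample A | evidence) = 0.18791 / 0.25773 ≈ 0.729.

0.729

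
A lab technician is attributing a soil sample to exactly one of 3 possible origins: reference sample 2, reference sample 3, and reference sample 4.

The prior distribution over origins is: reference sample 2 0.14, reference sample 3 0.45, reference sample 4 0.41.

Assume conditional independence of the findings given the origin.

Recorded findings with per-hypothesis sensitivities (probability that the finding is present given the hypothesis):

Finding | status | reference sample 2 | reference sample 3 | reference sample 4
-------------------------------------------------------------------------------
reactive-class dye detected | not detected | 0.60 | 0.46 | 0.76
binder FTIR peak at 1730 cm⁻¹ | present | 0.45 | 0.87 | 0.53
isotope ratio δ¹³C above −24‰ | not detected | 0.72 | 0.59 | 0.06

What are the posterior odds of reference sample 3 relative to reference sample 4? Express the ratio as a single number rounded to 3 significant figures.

1.77

Posterior odds equal prior odds times the likelihood ratio; only the two competing hypotheses matter (using 1 − P(present | H) for each absent finding).
  reference sample 3: 0.45 × (1 − 0.46) × 0.87 × (1 − 0.59) = 0.086678
  reference sample 4: 0.41 × (1 − 0.76) × 0.53 × (1 − 0.06) = 0.049023
Posterior odds = 0.086678 / 0.049023 ≈ 1.77.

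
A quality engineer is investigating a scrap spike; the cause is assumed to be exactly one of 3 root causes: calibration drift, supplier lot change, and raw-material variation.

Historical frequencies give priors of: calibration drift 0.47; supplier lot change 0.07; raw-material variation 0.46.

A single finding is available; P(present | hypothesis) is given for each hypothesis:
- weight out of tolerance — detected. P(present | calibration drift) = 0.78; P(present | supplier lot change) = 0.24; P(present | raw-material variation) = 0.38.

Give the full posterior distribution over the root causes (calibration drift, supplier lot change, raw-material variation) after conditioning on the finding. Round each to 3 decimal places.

0.657, 0.030, 0.313

Multiply each prior by the likelihood of the finding:
  calibration drift: 0.47 × 0.78 = 0.3666
  supplier lot change: 0.07 × 0.24 = 0.0168
  raw-material variation: 0.46 × 0.38 = 0.1748
Marginal likelihood of the evidence = 0.5582.
P(calibration drift | evidence) = 0.3666 / 0.5582 ≈ 0.657
P(supplier lot change | evidence) = 0.0168 / 0.5582 ≈ 0.030
P(raw-material variation | evidence) = 0.1748 / 0.5582 ≈ 0.313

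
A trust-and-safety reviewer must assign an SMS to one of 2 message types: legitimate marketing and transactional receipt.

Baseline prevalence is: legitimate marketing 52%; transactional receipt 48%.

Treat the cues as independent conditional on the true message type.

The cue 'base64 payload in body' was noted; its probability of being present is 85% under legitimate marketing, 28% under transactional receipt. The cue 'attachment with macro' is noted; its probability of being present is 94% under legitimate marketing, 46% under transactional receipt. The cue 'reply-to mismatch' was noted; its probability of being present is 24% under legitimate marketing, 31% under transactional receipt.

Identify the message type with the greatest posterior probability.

legitimate marketing

By Bayes' rule with conditional independence, the unnormalized weight for each hypothesis is prior × ∏ likelihoods:
  legitimate marketing: 0.52 × 0.85 × 0.94 × 0.24 = 0.099715
  transactional receipt: 0.48 × 0.28 × 0.46 × 0.31 = 0.019165
Normalizing constant Z = 0.099715 + 0.019165 = 0.11888.
P(legitimate marketing | evidence) ≈ 0.099715 / 0.11888 ≈ 0.839
P(transactional receipt | evidence) ≈ 0.019165 / 0.11888 ≈ 0.161
The largest is 0.839, so legitimate marketing is most probable.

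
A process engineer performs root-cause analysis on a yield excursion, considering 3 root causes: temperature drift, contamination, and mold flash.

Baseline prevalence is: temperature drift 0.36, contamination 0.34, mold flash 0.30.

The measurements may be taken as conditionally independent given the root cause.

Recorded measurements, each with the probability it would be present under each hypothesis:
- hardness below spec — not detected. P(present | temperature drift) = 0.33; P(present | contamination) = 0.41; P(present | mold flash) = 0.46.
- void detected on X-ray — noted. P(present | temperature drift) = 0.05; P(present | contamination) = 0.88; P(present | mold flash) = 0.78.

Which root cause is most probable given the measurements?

For each hypothesis, the unnormalized posterior weight is prior × product of the measurement likelihoods (using 1 − P(present | H) for each absent measurement):
  temperature drift: 0.36 × (1 − 0.33) × 0.05 = 0.01206
  contamination: 0.34 × (1 − 0.41) × 0.88 = 0.17653
  mold flash: 0.30 × (1 − 0.46) × 0.78 = 0.12636
Normalizing constant Z = 0.01206 + 0.17653 + 0.12636 = 0.31495.
P(temperature drift | evidence) ≈ 0.01206 / 0.31495 ≈ 0.038
P(contamination | evidence) ≈ 0.17653 / 0.31495 ≈ 0.560
P(mold flash | evidence) ≈ 0.12636 / 0.31495 ≈ 0.401
The largest is 0.560, so contamination is most probable.

contamination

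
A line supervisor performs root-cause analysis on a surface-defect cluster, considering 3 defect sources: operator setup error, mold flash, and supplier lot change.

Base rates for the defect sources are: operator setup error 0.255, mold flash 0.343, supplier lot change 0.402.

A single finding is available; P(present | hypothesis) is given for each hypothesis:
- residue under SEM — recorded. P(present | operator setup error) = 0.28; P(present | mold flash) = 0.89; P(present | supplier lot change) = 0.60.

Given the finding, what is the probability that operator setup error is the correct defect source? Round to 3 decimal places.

By Bayes' rule, the unnormalized weight for each hypothesis is prior × likelihood:
  operator setup error: 0.255 × 0.28 = 0.0714
  mold flash: 0.343 × 0.89 = 0.30527
  supplier lot change: 0.402 × 0.60 = 0.2412
Normalizing constant Z = 0.0714 + 0.30527 + 0.2412 = 0.61787.
P(operator setup error | evidence) = 0.0714 / 0.61787 ≈ 0.116.

0.116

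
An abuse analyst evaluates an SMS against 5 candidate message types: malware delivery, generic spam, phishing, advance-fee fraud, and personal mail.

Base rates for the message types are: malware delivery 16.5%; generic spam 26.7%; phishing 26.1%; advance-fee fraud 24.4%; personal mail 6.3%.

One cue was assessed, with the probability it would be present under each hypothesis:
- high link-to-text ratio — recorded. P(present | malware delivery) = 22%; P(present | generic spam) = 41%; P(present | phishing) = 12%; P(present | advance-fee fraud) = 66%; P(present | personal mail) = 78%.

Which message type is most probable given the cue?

advance-fee fraud

Multiply each prior by the likelihood of the cue:
  malware delivery: 0.165 × 0.22 = 0.0363
  generic spam: 0.267 × 0.41 = 0.10947
  phishing: 0.261 × 0.12 = 0.03132
  advance-fee fraud: 0.244 × 0.66 = 0.16104
  personal mail: 0.063 × 0.78 = 0.04914
Marginal likelihood of the evidence = 0.38727.
P(malware delivery | evidence) ≈ 0.0363 / 0.38727 ≈ 0.094
P(generic spam | evidence) ≈ 0.10947 / 0.38727 ≈ 0.283
P(phishing | evidence) ≈ 0.03132 / 0.38727 ≈ 0.081
P(advance-fee fraud | evidence) ≈ 0.16104 / 0.38727 ≈ 0.416
P(personal mail | evidence) ≈ 0.04914 / 0.38727 ≈ 0.127
The largest is 0.416, so advance-fee fraud is most probable.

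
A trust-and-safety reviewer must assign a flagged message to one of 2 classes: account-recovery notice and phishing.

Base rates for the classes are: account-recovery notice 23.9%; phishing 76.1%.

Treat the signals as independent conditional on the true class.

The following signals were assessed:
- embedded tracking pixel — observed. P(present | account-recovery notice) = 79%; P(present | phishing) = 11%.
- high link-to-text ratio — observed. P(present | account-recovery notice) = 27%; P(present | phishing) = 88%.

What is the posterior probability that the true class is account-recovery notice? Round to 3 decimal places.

For each hypothesis, the unnormalized posterior weight is prior × product of the signal likelihoods:
  account-recovery notice: 0.239 × 0.79 × 0.27 = 0.050979
  phishing: 0.761 × 0.11 × 0.88 = 0.073665
Normalizing constant Z = 0.050979 + 0.073665 = 0.12464.
P(account-recovery notice | evidence) = 0.050979 / 0.12464 ≈ 0.409.

0.409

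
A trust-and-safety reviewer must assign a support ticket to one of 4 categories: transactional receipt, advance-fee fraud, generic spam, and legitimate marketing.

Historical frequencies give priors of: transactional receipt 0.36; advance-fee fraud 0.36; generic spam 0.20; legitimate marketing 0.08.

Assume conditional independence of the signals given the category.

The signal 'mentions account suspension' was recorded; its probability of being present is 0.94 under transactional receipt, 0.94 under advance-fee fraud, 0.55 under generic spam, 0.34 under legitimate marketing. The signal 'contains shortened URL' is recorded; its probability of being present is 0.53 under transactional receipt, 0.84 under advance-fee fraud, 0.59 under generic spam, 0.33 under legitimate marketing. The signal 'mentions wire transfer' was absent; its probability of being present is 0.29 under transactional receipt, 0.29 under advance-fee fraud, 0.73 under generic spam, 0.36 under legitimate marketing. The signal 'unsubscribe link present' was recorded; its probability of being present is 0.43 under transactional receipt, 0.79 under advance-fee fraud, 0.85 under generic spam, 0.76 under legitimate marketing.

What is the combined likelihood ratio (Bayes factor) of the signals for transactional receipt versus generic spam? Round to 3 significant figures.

The Bayes factor is the ratio of the joint likelihoods of the signal pattern under the two hypotheses (using 1 − P(present | H) for each absent signal).
  transactional receipt: 0.94 × 0.53 × (1 − 0.29) × 0.43 = 0.1521
  generic spam: 0.55 × 0.59 × (1 − 0.73) × 0.85 = 0.074473
Bayes factor = 0.1521 / 0.074473 ≈ 2.04

2.04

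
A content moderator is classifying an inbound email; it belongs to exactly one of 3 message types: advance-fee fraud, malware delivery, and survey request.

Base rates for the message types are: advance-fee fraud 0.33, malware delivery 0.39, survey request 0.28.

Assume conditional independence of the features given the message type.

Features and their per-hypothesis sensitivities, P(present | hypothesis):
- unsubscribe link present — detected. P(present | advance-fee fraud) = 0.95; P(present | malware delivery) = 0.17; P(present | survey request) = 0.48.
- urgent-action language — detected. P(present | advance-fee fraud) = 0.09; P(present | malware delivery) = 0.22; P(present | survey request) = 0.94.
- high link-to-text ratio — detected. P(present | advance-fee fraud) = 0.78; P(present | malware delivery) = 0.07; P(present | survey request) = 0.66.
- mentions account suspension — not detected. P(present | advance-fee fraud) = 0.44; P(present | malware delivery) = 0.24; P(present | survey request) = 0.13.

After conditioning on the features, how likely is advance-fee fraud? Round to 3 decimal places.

Multiply each prior by the joint likelihood of the feature pattern (using 1 − P(present | H) for each absent feature):
  advance-fee fraud: 0.33 × 0.95 × 0.09 × 0.78 × (1 − 0.44) = 0.012324
  malware delivery: 0.39 × 0.17 × 0.22 × 0.07 × (1 − 0.24) = 0.00077598
  survey request: 0.28 × 0.48 × 0.94 × 0.66 × (1 − 0.13) = 0.072542
The unnormalized weights sum to 0.085642.
P(advance-fee fraud | evidence) = 0.012324 / 0.085642 ≈ 0.144.

0.144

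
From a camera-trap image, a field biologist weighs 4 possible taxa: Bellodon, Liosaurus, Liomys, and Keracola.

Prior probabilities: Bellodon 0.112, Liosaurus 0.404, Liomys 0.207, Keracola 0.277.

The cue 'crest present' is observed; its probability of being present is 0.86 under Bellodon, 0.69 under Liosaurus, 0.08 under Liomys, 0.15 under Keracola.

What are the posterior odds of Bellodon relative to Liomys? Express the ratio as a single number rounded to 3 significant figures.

Posterior odds equal prior odds times the likelihood ratio; only the two competing hypotheses matter.
  Bellodon: 0.112 × 0.86 = 0.09632
  Liomys: 0.207 × 0.08 = 0.01656
Odds(Bellodon : Liomys) = 0.09632 / 0.01656 ≈ 5.82.

5.82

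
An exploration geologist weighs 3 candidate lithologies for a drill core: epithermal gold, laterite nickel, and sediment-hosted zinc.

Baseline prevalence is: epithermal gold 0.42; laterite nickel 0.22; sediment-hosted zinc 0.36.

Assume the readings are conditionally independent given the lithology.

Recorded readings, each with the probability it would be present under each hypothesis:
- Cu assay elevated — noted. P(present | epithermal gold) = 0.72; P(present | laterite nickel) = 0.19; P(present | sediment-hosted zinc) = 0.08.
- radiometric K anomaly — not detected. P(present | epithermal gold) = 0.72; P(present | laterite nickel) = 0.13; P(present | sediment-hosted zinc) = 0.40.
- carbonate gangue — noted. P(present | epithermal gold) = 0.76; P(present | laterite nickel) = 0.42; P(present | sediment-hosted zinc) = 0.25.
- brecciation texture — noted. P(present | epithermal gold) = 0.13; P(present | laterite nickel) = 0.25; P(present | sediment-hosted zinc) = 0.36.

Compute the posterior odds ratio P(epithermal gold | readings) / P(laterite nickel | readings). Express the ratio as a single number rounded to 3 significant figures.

2.19

Posterior odds equal prior odds times the likelihood ratio; only the two competing hypotheses matter (using 1 − P(present | H) for each absent reading).
  epithermal gold: 0.42 × 0.72 × (1 − 0.72) × 0.76 × 0.13 = 0.0083656
  laterite nickel: 0.22 × 0.19 × (1 − 0.13) × 0.42 × 0.25 = 0.0038184
Odds(epithermal gold : laterite nickel) = 0.0083656 / 0.0038184 ≈ 2.19.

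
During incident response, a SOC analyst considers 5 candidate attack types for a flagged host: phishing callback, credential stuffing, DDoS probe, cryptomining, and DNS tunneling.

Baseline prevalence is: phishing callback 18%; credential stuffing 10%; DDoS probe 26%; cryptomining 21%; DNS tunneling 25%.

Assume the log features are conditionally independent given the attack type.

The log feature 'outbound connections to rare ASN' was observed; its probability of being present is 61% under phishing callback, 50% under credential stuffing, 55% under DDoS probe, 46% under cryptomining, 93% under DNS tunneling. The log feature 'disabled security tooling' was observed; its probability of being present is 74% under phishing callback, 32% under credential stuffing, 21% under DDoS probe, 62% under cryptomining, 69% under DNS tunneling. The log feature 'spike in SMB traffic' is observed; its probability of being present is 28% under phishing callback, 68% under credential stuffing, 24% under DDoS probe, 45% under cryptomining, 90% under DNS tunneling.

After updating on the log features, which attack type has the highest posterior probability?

DNS tunneling

For each hypothesis, the unnormalized posterior weight is prior × product of the log feature likelihoods:
  phishing callback: 0.18 × 0.61 × 0.74 × 0.28 = 0.022751
  credential stuffing: 0.10 × 0.50 × 0.32 × 0.68 = 0.01088
  DDoS probe: 0.26 × 0.55 × 0.21 × 0.24 = 0.0072072
  cryptomining: 0.21 × 0.46 × 0.62 × 0.45 = 0.026951
  DNS tunneling: 0.25 × 0.93 × 0.69 × 0.90 = 0.14438
Normalizing constant Z = 0.022751 + 0.01088 + 0.0072072 + 0.026951 + 0.14438 = 0.21217.
P(phishing callback | evidence) ≈ 0.022751 / 0.21217 ≈ 0.107
P(credential stuffing | evidence) ≈ 0.01088 / 0.21217 ≈ 0.051
P(DDoS probe | evidence) ≈ 0.0072072 / 0.21217 ≈ 0.034
P(cryptomining | evidence) ≈ 0.026951 / 0.21217 ≈ 0.127
P(DNS tunneling | evidence) ≈ 0.14438 / 0.21217 ≈ 0.680
The largest is 0.680, so DNS tunneling is most probable.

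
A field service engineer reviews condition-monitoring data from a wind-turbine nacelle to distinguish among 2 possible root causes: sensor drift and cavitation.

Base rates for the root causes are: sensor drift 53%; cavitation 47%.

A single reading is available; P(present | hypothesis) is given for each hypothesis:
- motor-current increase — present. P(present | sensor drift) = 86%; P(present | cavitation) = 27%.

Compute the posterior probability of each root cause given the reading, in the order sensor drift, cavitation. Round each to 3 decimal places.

0.782, 0.218

For each hypothesis, the unnormalized posterior weight is prior × likelihood:
  sensor drift: 0.53 × 0.86 = 0.4558
  cavitation: 0.47 × 0.27 = 0.1269
Marginal likelihood of the evidence = 0.5827.
P(sensor drift | evidence) = 0.4558 / 0.5827 ≈ 0.782
P(cavitation | evidence) = 0.1269 / 0.5827 ≈ 0.218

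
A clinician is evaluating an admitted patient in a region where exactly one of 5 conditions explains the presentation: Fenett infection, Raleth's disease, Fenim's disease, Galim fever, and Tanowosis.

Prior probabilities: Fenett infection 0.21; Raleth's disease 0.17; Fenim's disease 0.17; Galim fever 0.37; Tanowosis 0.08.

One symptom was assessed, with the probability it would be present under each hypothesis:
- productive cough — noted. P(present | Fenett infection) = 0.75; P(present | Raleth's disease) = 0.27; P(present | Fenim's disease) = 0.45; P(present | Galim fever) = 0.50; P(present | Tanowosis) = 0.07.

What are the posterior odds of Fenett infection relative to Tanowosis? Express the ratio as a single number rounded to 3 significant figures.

Posterior odds equal prior odds times the likelihood ratio; only the two competing hypotheses matter.
  Fenett infection: 0.21 × 0.75 = 0.1575
  Tanowosis: 0.08 × 0.07 = 0.0056
Odds(Fenett infection : Tanowosis) = 0.1575 / 0.0056 ≈ 28.1.

28.1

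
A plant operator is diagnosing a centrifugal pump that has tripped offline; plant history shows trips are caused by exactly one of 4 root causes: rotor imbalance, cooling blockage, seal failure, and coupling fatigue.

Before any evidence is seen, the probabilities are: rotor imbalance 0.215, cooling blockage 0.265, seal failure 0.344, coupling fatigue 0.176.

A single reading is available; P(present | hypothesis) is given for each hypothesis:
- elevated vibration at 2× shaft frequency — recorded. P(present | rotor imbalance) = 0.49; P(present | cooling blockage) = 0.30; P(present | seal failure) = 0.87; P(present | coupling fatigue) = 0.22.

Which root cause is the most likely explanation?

Multiply each prior by the likelihood of the reading:
  rotor imbalance: 0.215 × 0.49 = 0.10535
  cooling blockage: 0.265 × 0.30 = 0.0795
  seal failure: 0.344 × 0.87 = 0.29928
  coupling fatigue: 0.176 × 0.22 = 0.03872
Normalizing constant Z = 0.10535 + 0.0795 + 0.29928 + 0.03872 = 0.52285.
P(rotor imbalance | evidence) ≈ 0.10535 / 0.52285 ≈ 0.201
P(cooling blockage | evidence) ≈ 0.0795 / 0.52285 ≈ 0.152
P(seal failure | evidence) ≈ 0.29928 / 0.52285 ≈ 0.572
P(coupling fatigue | evidence) ≈ 0.03872 / 0.52285 ≈ 0.074
The largest is 0.572, so seal failure is most probable.

seal failure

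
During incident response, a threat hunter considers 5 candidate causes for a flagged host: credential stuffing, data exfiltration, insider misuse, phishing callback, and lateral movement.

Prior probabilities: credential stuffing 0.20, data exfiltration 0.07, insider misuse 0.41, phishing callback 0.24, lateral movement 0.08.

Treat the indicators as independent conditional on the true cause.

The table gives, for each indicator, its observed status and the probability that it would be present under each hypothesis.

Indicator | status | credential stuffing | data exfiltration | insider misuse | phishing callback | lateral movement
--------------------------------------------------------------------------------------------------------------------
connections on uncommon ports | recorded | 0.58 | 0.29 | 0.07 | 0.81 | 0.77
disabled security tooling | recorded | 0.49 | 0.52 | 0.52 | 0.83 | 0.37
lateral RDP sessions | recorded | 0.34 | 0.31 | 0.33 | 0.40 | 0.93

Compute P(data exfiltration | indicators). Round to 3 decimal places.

0.029

For each hypothesis, the unnormalized posterior weight is prior × product of the indicator likelihoods:
  credential stuffing: 0.20 × 0.58 × 0.49 × 0.34 = 0.019326
  data exfiltration: 0.07 × 0.29 × 0.52 × 0.31 = 0.0032724
  insider misuse: 0.41 × 0.07 × 0.52 × 0.33 = 0.0049249
  phishing callback: 0.24 × 0.81 × 0.83 × 0.40 = 0.064541
  lateral movement: 0.08 × 0.77 × 0.37 × 0.93 = 0.021197
The unnormalized weights sum to 0.11326.
P(data exfiltration | evidence) = 0.0032724 / 0.11326 ≈ 0.029.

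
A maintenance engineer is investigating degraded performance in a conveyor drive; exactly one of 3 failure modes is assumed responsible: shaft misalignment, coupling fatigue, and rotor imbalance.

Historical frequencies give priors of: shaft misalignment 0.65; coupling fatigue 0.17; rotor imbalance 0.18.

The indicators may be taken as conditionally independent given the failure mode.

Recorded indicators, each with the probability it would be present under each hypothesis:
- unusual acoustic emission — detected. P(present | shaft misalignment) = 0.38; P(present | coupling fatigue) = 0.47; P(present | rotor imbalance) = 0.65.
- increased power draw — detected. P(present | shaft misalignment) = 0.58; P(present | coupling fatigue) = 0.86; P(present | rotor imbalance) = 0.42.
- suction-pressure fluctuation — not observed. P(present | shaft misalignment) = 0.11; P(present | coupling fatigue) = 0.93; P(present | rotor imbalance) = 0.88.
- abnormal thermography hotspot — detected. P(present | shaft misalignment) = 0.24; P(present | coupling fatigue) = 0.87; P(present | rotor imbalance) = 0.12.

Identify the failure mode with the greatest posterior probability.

shaft misalignment

Multiply each prior by the joint likelihood of the indicator pattern (using 1 − P(present | H) for each absent indicator):
  shaft misalignment: 0.65 × 0.38 × 0.58 × (1 − 0.11) × 0.24 = 0.0306
  coupling fatigue: 0.17 × 0.47 × 0.86 × (1 − 0.93) × 0.87 = 0.0041847
  rotor imbalance: 0.18 × 0.65 × 0.42 × (1 − 0.88) × 0.12 = 0.00070762
The unnormalized weights sum to 0.035493.
P(shaft misalignment | evidence) ≈ 0.0306 / 0.035493 ≈ 0.862
P(coupling fatigue | evidence) ≈ 0.0041847 / 0.035493 ≈ 0.118
P(rotor imbalance | evidence) ≈ 0.00070762 / 0.035493 ≈ 0.020
The largest is 0.862, so shaft misalignment is most probable.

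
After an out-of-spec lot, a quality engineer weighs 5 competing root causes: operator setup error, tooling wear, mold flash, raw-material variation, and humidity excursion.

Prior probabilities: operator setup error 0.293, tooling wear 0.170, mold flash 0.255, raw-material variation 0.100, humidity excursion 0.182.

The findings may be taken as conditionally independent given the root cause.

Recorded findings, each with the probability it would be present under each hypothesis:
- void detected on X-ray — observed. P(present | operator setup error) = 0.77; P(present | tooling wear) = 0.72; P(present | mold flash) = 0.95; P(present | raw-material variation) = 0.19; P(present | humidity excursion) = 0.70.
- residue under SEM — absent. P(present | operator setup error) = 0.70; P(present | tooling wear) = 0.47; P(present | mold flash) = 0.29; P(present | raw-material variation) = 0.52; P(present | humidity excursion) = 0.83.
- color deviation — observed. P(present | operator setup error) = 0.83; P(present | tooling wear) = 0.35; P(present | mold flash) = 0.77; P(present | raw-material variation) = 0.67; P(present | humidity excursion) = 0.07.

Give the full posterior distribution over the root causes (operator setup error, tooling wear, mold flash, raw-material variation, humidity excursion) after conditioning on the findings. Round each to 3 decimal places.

By Bayes' rule with conditional independence, the unnormalized weight for each hypothesis is prior × ∏ likelihoods (using 1 − P(present | H) for each absent finding):
  operator setup error: 0.293 × 0.77 × (1 − 0.70) × 0.83 = 0.056177
  tooling wear: 0.170 × 0.72 × (1 − 0.47) × 0.35 = 0.022705
  mold flash: 0.255 × 0.95 × (1 − 0.29) × 0.77 = 0.13244
  raw-material variation: 0.100 × 0.19 × (1 − 0.52) × 0.67 = 0.0061104
  humidity excursion: 0.182 × 0.70 × (1 − 0.83) × 0.07 = 0.0015161
Normalizing constant Z = 0.056177 + 0.022705 + 0.13244 + 0.0061104 + 0.0015161 = 0.21895.
P(operator setup error | evidence) = 0.056177 / 0.21895 ≈ 0.257
P(tooling wear | evidence) = 0.022705 / 0.21895 ≈ 0.104
P(mold flash | evidence) = 0.13244 / 0.21895 ≈ 0.605
P(raw-material variation | evidence) = 0.0061104 / 0.21895 ≈ 0.028
P(humidity excursion | evidence) = 0.0015161 / 0.21895 ≈ 0.007

0.257, 0.104, 0.605, 0.028, 0.007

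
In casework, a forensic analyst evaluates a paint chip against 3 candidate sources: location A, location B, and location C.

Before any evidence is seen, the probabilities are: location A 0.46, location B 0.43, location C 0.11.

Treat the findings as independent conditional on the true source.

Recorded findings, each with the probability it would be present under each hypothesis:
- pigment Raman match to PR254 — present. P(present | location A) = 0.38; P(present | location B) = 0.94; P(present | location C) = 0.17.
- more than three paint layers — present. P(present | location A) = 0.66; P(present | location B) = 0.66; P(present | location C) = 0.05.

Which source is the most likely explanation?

location B

By Bayes' rule with conditional independence, the unnormalized weight for each hypothesis is prior × ∏ likelihoods:
  location A: 0.46 × 0.38 × 0.66 = 0.11537
  location B: 0.43 × 0.94 × 0.66 = 0.26677
  location C: 0.11 × 0.17 × 0.05 = 0.000935
Normalizing constant Z = 0.11537 + 0.26677 + 0.000935 = 0.38307.
P(location A | evidence) ≈ 0.11537 / 0.38307 ≈ 0.301
P(location B | evidence) ≈ 0.26677 / 0.38307 ≈ 0.696
P(location C | evidence) ≈ 0.000935 / 0.38307 ≈ 0.002
The largest is 0.696, so location B is most probable.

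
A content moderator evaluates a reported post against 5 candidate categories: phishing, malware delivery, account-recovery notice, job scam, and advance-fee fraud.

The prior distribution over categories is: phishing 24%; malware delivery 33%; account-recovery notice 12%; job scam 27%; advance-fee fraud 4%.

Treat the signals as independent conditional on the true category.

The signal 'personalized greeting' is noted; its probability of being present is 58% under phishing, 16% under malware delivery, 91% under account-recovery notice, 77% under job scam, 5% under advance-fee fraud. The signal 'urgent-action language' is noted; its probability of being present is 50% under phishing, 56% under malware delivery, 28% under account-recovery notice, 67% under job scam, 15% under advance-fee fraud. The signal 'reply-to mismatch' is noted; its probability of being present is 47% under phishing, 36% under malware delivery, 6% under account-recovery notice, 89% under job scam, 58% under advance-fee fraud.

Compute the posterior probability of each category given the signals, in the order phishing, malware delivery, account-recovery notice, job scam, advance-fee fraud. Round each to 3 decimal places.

0.193, 0.063, 0.011, 0.732, 0.001

Multiply each prior by the joint likelihood of the signal pattern:
  phishing: 0.24 × 0.58 × 0.50 × 0.47 = 0.032712
  malware delivery: 0.33 × 0.16 × 0.56 × 0.36 = 0.010644
  account-recovery notice: 0.12 × 0.91 × 0.28 × 0.06 = 0.0018346
  job scam: 0.27 × 0.77 × 0.67 × 0.89 = 0.12397
  advance-fee fraud: 0.04 × 0.05 × 0.15 × 0.58 = 0.000174
Normalizing constant Z = 0.032712 + 0.010644 + 0.0018346 + 0.12397 + 0.000174 = 0.16934.
P(phishing | evidence) = 0.032712 / 0.16934 ≈ 0.193
P(malware delivery | evidence) = 0.010644 / 0.16934 ≈ 0.063
P(account-recovery notice | evidence) = 0.0018346 / 0.16934 ≈ 0.011
P(job scam | evidence) = 0.12397 / 0.16934 ≈ 0.732
P(advance-fee fraud | evidence) = 0.000174 / 0.16934 ≈ 0.001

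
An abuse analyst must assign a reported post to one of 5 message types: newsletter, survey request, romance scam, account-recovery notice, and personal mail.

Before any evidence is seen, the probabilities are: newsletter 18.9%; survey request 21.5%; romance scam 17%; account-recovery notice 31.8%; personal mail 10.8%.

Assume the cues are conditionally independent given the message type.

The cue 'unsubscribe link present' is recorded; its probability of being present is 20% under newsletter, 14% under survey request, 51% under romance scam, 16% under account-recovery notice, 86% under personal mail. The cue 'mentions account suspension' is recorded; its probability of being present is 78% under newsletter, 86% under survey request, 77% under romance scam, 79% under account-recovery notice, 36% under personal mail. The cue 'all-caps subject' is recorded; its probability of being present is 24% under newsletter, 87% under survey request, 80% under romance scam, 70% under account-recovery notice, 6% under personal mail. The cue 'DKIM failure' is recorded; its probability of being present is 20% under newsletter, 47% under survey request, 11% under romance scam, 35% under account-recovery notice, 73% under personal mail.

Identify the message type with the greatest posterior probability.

survey request

Multiply each prior by the joint likelihood of the cue pattern:
  newsletter: 0.189 × 0.20 × 0.78 × 0.24 × 0.20 = 0.0014152
  survey request: 0.215 × 0.14 × 0.86 × 0.87 × 0.47 = 0.010585
  romance scam: 0.170 × 0.51 × 0.77 × 0.80 × 0.11 = 0.0058748
  account-recovery notice: 0.318 × 0.16 × 0.79 × 0.70 × 0.35 = 0.0098478
  personal mail: 0.108 × 0.86 × 0.36 × 0.06 × 0.73 = 0.0014645
Marginal likelihood of the evidence = 0.029187.
P(newsletter | evidence) ≈ 0.0014152 / 0.029187 ≈ 0.048
P(survey request | evidence) ≈ 0.010585 / 0.029187 ≈ 0.363
P(romance scam | evidence) ≈ 0.0058748 / 0.029187 ≈ 0.201
P(account-recovery notice | evidence) ≈ 0.0098478 / 0.029187 ≈ 0.337
P(personal mail | evidence) ≈ 0.0014645 / 0.029187 ≈ 0.050
The largest is 0.363, so survey request is most probable.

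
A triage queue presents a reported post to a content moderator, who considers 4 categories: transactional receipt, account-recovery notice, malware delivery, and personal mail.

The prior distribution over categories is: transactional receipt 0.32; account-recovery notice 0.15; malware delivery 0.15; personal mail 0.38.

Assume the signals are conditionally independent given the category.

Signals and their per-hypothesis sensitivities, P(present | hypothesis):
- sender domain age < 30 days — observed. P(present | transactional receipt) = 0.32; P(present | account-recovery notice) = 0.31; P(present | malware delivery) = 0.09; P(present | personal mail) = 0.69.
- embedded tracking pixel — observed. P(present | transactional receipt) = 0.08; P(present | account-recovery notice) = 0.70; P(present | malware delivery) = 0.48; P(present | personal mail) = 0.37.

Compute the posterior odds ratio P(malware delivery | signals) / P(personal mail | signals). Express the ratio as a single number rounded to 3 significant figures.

0.0668

Posterior odds equal prior odds times the likelihood ratio; only the two competing hypotheses matter.
  malware delivery: 0.15 × 0.09 × 0.48 = 0.00648
  personal mail: 0.38 × 0.69 × 0.37 = 0.097014
Posterior odds = 0.00648 / 0.097014 ≈ 0.0668.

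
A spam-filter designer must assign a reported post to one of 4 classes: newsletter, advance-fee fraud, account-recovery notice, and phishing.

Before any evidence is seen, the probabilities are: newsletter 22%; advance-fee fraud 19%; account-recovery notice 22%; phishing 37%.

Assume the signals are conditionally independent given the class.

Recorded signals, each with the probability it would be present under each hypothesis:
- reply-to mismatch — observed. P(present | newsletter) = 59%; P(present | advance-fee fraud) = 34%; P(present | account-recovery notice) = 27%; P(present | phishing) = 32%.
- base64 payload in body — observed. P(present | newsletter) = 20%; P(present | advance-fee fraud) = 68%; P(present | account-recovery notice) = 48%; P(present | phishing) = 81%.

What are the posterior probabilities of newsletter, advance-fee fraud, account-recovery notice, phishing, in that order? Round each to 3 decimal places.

By Bayes' rule with conditional independence, the unnormalized weight for each hypothesis is prior × ∏ likelihoods:
  newsletter: 0.22 × 0.59 × 0.20 = 0.02596
  advance-fee fraud: 0.19 × 0.34 × 0.68 = 0.043928
  account-recovery notice: 0.22 × 0.27 × 0.48 = 0.028512
  phishing: 0.37 × 0.32 × 0.81 = 0.095904
Marginal likelihood of the evidence = 0.1943.
P(newsletter | evidence) = 0.02596 / 0.1943 ≈ 0.134
P(advance-fee fraud | evidence) = 0.043928 / 0.1943 ≈ 0.226
P(account-recovery notice | evidence) = 0.028512 / 0.1943 ≈ 0.147
P(phishing | evidence) = 0.095904 / 0.1943 ≈ 0.494

0.134, 0.226, 0.147, 0.494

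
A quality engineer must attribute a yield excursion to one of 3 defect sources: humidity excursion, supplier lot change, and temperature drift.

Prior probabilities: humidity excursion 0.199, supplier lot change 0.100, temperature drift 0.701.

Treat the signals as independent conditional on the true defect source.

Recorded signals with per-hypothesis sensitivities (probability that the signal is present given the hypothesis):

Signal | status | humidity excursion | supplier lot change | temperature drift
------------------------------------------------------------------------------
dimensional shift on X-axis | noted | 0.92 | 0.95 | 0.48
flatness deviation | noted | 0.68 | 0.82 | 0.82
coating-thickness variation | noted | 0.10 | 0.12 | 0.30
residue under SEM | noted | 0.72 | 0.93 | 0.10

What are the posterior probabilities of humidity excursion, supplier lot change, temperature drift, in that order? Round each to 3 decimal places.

Multiply each prior by the joint likelihood of the signal pattern:
  humidity excursion: 0.199 × 0.92 × 0.68 × 0.10 × 0.72 = 0.0089636
  supplier lot change: 0.100 × 0.95 × 0.82 × 0.12 × 0.93 = 0.0086936
  temperature drift: 0.701 × 0.48 × 0.82 × 0.30 × 0.10 = 0.0082774
Marginal likelihood of the evidence = 0.025935.
P(humidity excursion | evidence) = 0.0089636 / 0.025935 ≈ 0.346
P(supplier lot change | evidence) = 0.0086936 / 0.025935 ≈ 0.335
P(temperature drift | evidence) = 0.0082774 / 0.025935 ≈ 0.319

0.346, 0.335, 0.319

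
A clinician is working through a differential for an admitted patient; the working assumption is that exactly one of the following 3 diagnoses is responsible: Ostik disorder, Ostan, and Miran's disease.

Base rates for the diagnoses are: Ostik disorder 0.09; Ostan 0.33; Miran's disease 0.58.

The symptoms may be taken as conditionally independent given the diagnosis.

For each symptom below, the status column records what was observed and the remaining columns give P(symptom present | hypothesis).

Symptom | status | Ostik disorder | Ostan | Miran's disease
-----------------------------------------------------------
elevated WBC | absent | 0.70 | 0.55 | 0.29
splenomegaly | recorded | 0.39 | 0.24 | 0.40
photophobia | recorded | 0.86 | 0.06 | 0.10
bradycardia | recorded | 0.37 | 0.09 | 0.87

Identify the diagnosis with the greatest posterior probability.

Miran's disease

Multiply each prior by the joint likelihood of the symptom pattern (using 1 − P(present | H) for each absent symptom):
  Ostik disorder: 0.09 × (1 − 0.70) × 0.39 × 0.86 × 0.37 = 0.0033506
  Ostan: 0.33 × (1 − 0.55) × 0.24 × 0.06 × 0.09 = 0.00019246
  Miran's disease: 0.58 × (1 − 0.29) × 0.40 × 0.10 × 0.87 = 0.014331
Normalizing constant Z = 0.0033506 + 0.00019246 + 0.014331 = 0.017874.
P(Ostik disorder | evidence) ≈ 0.0033506 / 0.017874 ≈ 0.187
P(Ostan | evidence) ≈ 0.00019246 / 0.017874 ≈ 0.011
P(Miran's disease | evidence) ≈ 0.014331 / 0.017874 ≈ 0.802
The largest is 0.802, so Miran's disease is most probable.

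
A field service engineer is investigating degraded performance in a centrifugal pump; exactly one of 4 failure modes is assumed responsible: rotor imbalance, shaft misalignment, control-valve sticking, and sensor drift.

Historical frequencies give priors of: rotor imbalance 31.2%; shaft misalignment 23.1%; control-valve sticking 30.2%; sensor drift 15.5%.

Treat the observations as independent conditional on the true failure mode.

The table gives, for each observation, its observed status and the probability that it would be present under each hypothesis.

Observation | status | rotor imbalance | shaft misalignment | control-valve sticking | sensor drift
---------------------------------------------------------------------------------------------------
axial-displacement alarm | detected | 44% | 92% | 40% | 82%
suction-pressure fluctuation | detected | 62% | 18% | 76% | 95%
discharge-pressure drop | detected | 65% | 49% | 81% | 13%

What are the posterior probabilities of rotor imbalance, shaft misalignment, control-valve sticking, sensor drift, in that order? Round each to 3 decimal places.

0.337, 0.114, 0.453, 0.096

For each hypothesis, the unnormalized posterior weight is prior × product of the observation likelihoods:
  rotor imbalance: 0.312 × 0.44 × 0.62 × 0.65 = 0.055324
  shaft misalignment: 0.231 × 0.92 × 0.18 × 0.49 = 0.018744
  control-valve sticking: 0.302 × 0.40 × 0.76 × 0.81 = 0.074364
  sensor drift: 0.155 × 0.82 × 0.95 × 0.13 = 0.015697
The unnormalized weights sum to 0.16413.
P(rotor imbalance | evidence) = 0.055324 / 0.16413 ≈ 0.337
P(shaft misalignment | evidence) = 0.018744 / 0.16413 ≈ 0.114
P(control-valve sticking | evidence) = 0.074364 / 0.16413 ≈ 0.453
P(sensor drift | evidence) = 0.015697 / 0.16413 ≈ 0.096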